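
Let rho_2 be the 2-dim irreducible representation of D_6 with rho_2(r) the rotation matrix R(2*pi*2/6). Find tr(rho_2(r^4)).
chi_{rho_2}(r^4) = 2*cos(2*pi*2*4/6) = -1

Derivation: rho_2(r^4) is rotation by angle 2*pi*2*4/6, whose trace is 2*cos(2*pi*2*4/6) = -1.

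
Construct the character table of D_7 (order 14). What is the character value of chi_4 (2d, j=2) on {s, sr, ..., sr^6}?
Conjugacy classes: {e} of size 1, {r^1, r^6} of size 2, {r^2, r^5} of size 2, {r^3, r^4} of size 2, {s, sr, ..., sr^6} of size 7.
Character table:
  irrep \ class              {e} (size 1)  {r^1, r^6} (size 2)  {r^2, r^5} (size 2)  {r^3, r^4} (size 2)  {s, sr, ..., sr^6} (size 7)
  chi_1 (triv)               1             1                    1                    1                    1                          
  chi_2 (sign: r->1, s->-1)  1             1                    1                    1                    -1                         
  chi_3 (2d, j=1)            2             2*cos(2*pi/7)        -2*cos(3*pi/7)       -2*cos(pi/7)         0                          
  chi_4 (2d, j=2)            2             -2*cos(3*pi/7)       -2*cos(pi/7)         2*cos(2*pi/7)        0                          
  chi_5 (2d, j=3)            2             -2*cos(pi/7)         2*cos(2*pi/7)        -2*cos(3*pi/7)       0                          

Spot check: chi_4 (2d, j=2) on {s, sr, ..., sr^6} = 0.

Working: D_7 has order 2*7 = 14 with 5 conjugacy classes, hence 5 irreducibles. Sum of squared dims 1 + 1 + 4 + 4 + 4 = 14 = |G|. Linear characters come from the abelianisation; the 2-dimensional irreps have character r^k -> 2*cos(2*pi*j*k/7), reflections -> 0.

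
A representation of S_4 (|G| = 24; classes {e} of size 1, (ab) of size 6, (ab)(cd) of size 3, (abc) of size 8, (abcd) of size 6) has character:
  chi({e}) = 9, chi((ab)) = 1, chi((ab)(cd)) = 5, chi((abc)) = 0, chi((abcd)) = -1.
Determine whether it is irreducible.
Not irreducible (reducible): <chi, chi> = 7 > 1.

Explanation: <chi, chi> = (1/|G|) sum_C |C| * |chi(C)|^2 = (1/24)[1*|9|^2 + 6*|1|^2 + 3*|5|^2 + 8*|0|^2 + 6*|-1|^2]
  = (1/24)[(81) + (6) + (75) + (0) + (6)] = 168/24 = 7.
A character is irreducible iff <chi, chi> = 1, so this representation is reducible.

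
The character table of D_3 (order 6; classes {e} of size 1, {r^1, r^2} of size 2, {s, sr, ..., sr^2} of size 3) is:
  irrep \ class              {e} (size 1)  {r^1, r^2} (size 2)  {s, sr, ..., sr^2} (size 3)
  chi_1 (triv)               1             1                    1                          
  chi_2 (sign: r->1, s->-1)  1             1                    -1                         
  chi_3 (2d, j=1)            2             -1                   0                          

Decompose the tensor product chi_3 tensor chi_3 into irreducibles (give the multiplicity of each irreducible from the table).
chi_3 tensor chi_3 = chi_1 + chi_2 + chi_3 (all other irreducibles have multiplicity 0).

Justification: The character of a tensor product is the pointwise product (chi_3 * chi_3)(C) = chi_3(C) * chi_3(C):
  {e}: (2)*(2), {r^1, r^2}: (-1)*(-1), {s, sr, ..., sr^2}: (0)*(0)
so (chi_3 * chi_3) takes values
  {e} -> 4, {r^1, r^2} -> 1, {s, sr, ..., sr^2} -> 0.
Now take the inner product of this character with each irreducible chi from the table, <chi_3*chi_3, chi> = (1/6) sum_C |C| (chi_3*chi_3)(C) conj(chi(C)):
  <chi_3*chi_3, chi_1> = (1/6)[1*(4)*conj(1) + 2*(1)*conj(1) + 3*(0)*conj(1)]
      = (1/6)[(4) + (2) + (0)] = 6/6 = 1
  <chi_3*chi_3, chi_2> = (1/6)[1*(4)*conj(1) + 2*(1)*conj(1) + 3*(0)*conj(-1)]
      = (1/6)[(4) + (2) + (0)] = 6/6 = 1
  <chi_3*chi_3, chi_3> = (1/6)[1*(4)*conj(2) + 2*(1)*conj(-1) + 3*(0)*conj(0)]
      = (1/6)[(8) + (-2) + (0)] = 6/6 = 1
Hence the multiplicities are chi_1: 1, chi_2: 1, chi_3: 1. Dimension check: dim(chi_3)*dim(chi_3) = 2*2 = 4 and sum (mult * dim) = 1*1 + 1*1 + 1*2 = 4.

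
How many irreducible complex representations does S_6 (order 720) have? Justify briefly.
11

Why: The number of irreducible complex representations of a finite group equals its number of conjugacy classes. Conjugacy classes in S_6 correspond to cycle types, i.e. partitions of 6; there are p(6) = 11 of them, so S_6 (order 720) has exactly 11 irreducible complex representations.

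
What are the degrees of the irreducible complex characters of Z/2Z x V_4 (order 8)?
Dimensions: 1, 1, 1, 1, 1, 1, 1, 1

Solution. There are 8 irreducibles (= number of conjugacy classes). Their dimensions d_i satisfy sum d_i^2 = |G| = 8: 1 + 1 + 1 + 1 + 1 + 1 + 1 + 1 = 8. (For the product with Z/2Z: each of the 2 1-dim characters of Z/2Z tensors with each irrep of V_4, giving 2 copies of each V_4-dimension.)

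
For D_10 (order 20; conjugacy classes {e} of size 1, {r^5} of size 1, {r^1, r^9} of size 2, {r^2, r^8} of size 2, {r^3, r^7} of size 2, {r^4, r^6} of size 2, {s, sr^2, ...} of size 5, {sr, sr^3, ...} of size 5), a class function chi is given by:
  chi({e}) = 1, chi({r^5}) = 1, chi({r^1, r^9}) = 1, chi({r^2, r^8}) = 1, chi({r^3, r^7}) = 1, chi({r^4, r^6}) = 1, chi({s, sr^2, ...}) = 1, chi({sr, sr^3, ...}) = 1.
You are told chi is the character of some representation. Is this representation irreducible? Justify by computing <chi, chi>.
Irreducible: <chi, chi> = 1.

Working: <chi, chi> = (1/|G|) sum_C |C| * |chi(C)|^2 = (1/20)[1*|1|^2 + 1*|1|^2 + 2*|1|^2 + 2*|1|^2 + 2*|1|^2 + 2*|1|^2 + 5*|1|^2 + 5*|1|^2]
  = (1/20)[(1) + (1) + (2) + (2) + (2) + (2) + (5) + (5)] = 20/20 = 1.
A character is irreducible iff <chi, chi> = 1, so this representation is irreducible.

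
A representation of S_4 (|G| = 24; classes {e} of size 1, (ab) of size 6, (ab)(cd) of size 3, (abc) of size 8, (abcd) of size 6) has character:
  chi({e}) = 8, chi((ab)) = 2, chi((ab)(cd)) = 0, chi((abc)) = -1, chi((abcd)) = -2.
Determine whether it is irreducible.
Not irreducible (reducible): <chi, chi> = 5 > 1.

Solution. <chi, chi> = (1/|G|) sum_C |C| * |chi(C)|^2 = (1/24)[1*|8|^2 + 6*|2|^2 + 3*|0|^2 + 8*|-1|^2 + 6*|-2|^2]
  = (1/24)[(64) + (24) + (0) + (8) + (24)] = 120/24 = 5.
A character is irreducible iff <chi, chi> = 1, so this representation is reducible.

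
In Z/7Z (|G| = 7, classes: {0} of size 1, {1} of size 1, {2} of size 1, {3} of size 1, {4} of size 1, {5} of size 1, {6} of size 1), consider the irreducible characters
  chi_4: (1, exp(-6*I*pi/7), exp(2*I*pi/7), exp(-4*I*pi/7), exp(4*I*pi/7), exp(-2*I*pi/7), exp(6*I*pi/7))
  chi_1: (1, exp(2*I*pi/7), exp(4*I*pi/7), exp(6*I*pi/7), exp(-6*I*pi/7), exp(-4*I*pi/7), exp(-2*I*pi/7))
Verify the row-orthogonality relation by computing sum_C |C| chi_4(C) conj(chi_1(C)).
Sum = 0; so <chi_4, chi_1> = 0 (distinct irreducibles are orthogonal).

Details: Compute term by term over conjugacy classes (|C| * chi_4(C) * conj(chi_1(C))):
  1*(1)*conj(1) + 1*(exp(-6*I*pi/7))*conj(exp(2*I*pi/7)) + 1*(exp(2*I*pi/7))*conj(exp(4*I*pi/7)) + 1*(exp(-4*I*pi/7))*conj(exp(6*I*pi/7)) + 1*(exp(4*I*pi/7))*conj(exp(-6*I*pi/7)) + 1*(exp(-2*I*pi/7))*conj(exp(-4*I*pi/7)) + 1*(exp(6*I*pi/7))*conj(exp(-2*I*pi/7))
  = (1) + (exp(6*I*pi/7)) + (exp(-2*I*pi/7)) + (exp(4*I*pi/7)) + (exp(-4*I*pi/7)) + (exp(2*I*pi/7)) + (exp(-6*I*pi/7))
  = 0.
(Exp terms are combined using exp(i*s)*conj(exp(i*t)) = exp(i*(s-t)), and sums of them are collapsed using the identity that for every m > 1 the m distinct m-th roots of unity sum to 0, e.g. 1 + exp(2*I*pi/3) + exp(-2*I*pi/3) = 0.)
Dividing by |G| = 7 gives 0/7 = 0, matching the row-orthogonality relation <chi_4, chi_1> = [chi_4 = chi_1].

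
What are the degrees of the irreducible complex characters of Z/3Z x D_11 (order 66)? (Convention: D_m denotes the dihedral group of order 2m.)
Dimensions: 1, 1, 1, 1, 1, 1, 2, 2, 2, 2, 2, 2, 2, 2, 2, 2, 2, 2, 2, 2, 2

There are 21 irreducibles (= number of conjugacy classes). Their dimensions d_i satisfy sum d_i^2 = |G| = 66: 1 + 1 + 1 + 1 + 1 + 1 + 4 + 4 + 4 + 4 + 4 + 4 + 4 + 4 + 4 + 4 + 4 + 4 + 4 + 4 + 4 = 66. (For the product with Z/3Z: each of the 3 1-dim characters of Z/3Z tensors with each irrep of D_11, giving 3 copies of each D_11-dimension.)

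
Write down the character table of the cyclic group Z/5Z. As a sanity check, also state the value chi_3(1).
Character table of Z/5Z (irreps indexed chi_0,...,chi_4 with chi_k(m) = zeta_5^(k*m), zeta_5 = exp(2*pi*i/5)):
  irrep \ class  {0} (size 1)  {1} (size 1)    {2} (size 1)    {3} (size 1)    {4} (size 1)  
  chi_0          1             1               1               1               1             
  chi_1          1             exp(2*I*pi/5)   exp(4*I*pi/5)   exp(-4*I*pi/5)  exp(-2*I*pi/5)
  chi_2          1             exp(4*I*pi/5)   exp(-2*I*pi/5)  exp(2*I*pi/5)   exp(-4*I*pi/5)
  chi_3          1             exp(-4*I*pi/5)  exp(2*I*pi/5)   exp(-2*I*pi/5)  exp(4*I*pi/5) 
  chi_4          1             exp(-2*I*pi/5)  exp(-4*I*pi/5)  exp(4*I*pi/5)   exp(2*I*pi/5) 

Spot check: chi_3(1) = zeta_5^(3*1) = zeta_5^3 = exp(-4*I*pi/5).

Proof sketch: Z/5Z is abelian, so all 5 irreducible complex representations are 1-dimensional. They are given by chi_k(m) = zeta_5^(k*m) for k = 0,...,4. Row orthogonality: sum_m chi_k(m) conj(chi_l(m)) = 5 * [k = l].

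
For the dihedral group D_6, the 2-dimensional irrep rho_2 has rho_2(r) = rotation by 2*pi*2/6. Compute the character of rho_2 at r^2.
chi_{rho_2}(r^2) = 2*cos(2*pi*2*2/6) = -1

Argument: rho_2(r^2) is rotation by angle 2*pi*2*2/6, whose trace is 2*cos(2*pi*2*2/6) = -1.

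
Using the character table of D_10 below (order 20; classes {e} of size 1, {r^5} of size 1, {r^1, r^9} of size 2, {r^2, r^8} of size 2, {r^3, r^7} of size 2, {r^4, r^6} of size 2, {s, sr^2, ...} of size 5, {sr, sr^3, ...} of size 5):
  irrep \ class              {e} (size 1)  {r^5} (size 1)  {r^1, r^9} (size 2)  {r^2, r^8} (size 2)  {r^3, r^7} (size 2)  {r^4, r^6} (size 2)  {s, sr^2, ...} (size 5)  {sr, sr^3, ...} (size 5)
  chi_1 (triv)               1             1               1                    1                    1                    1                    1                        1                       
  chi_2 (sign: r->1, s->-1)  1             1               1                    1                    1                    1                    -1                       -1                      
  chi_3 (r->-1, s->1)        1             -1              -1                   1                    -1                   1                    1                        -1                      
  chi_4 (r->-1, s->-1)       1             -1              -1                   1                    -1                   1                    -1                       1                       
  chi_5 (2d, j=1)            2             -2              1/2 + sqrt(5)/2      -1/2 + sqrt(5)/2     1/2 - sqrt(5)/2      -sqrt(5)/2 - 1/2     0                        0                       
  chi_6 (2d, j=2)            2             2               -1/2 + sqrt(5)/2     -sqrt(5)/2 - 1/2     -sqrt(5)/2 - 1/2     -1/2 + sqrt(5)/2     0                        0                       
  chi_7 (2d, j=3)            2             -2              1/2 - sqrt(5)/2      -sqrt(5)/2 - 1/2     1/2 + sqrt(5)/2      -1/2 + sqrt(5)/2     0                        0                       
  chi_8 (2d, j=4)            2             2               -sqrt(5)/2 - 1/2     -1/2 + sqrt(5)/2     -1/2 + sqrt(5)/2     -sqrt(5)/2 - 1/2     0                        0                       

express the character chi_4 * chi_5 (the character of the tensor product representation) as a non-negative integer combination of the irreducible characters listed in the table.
chi_4 tensor chi_5 = chi_8 (all other irreducibles have multiplicity 0).

Proof sketch: The character of a tensor product is the pointwise product (chi_4 * chi_5)(C) = chi_4(C) * chi_5(C):
  {e}: (1)*(2), {r^5}: (-1)*(-2), {r^1, r^9}: (-1)*(1/2 + sqrt(5)/2), {r^2, r^8}: (1)*(-1/2 + sqrt(5)/2), {r^3, r^7}: (-1)*(1/2 - sqrt(5)/2), {r^4, r^6}: (1)*(-sqrt(5)/2 - 1/2), {s, sr^2, ...}: (-1)*(0), {sr, sr^3, ...}: (1)*(0)
so (chi_4 * chi_5) takes values
  {e} -> 2, {r^5} -> 2, {r^1, r^9} -> -sqrt(5)/2 - 1/2, {r^2, r^8} -> -1/2 + sqrt(5)/2, {r^3, r^7} -> -1/2 + sqrt(5)/2, {r^4, r^6} -> -sqrt(5)/2 - 1/2, {s, sr^2, ...} -> 0, {sr, sr^3, ...} -> 0.
Now take the inner product of this character with each irreducible chi from the table, <chi_4*chi_5, chi> = (1/20) sum_C |C| (chi_4*chi_5)(C) conj(chi(C)):
  <chi_4*chi_5, chi_1> = (1/20)[1*(2)*conj(1) + 1*(2)*conj(1) + 2*(-sqrt(5)/2 - 1/2)*conj(1) + 2*(-1/2 + sqrt(5)/2)*conj(1) + 2*(-1/2 + sqrt(5)/2)*conj(1) + 2*(-sqrt(5)/2 - 1/2)*conj(1) + 5*(0)*conj(1) + 5*(0)*conj(1)]
      = (1/20)[(2) + (2) + (-sqrt(5) - 1) + (-1 + sqrt(5)) + (-1 + sqrt(5)) + (-sqrt(5) - 1) + (0) + (0)] = 0/20 = 0
  <chi_4*chi_5, chi_2> = (1/20)[1*(2)*conj(1) + 1*(2)*conj(1) + 2*(-sqrt(5)/2 - 1/2)*conj(1) + 2*(-1/2 + sqrt(5)/2)*conj(1) + 2*(-1/2 + sqrt(5)/2)*conj(1) + 2*(-sqrt(5)/2 - 1/2)*conj(1) + 5*(0)*conj(-1) + 5*(0)*conj(-1)]
      = (1/20)[(2) + (2) + (-sqrt(5) - 1) + (-1 + sqrt(5)) + (-1 + sqrt(5)) + (-sqrt(5) - 1) + (0) + (0)] = 0/20 = 0
  <chi_4*chi_5, chi_3> = (1/20)[1*(2)*conj(1) + 1*(2)*conj(-1) + 2*(-sqrt(5)/2 - 1/2)*conj(-1) + 2*(-1/2 + sqrt(5)/2)*conj(1) + 2*(-1/2 + sqrt(5)/2)*conj(-1) + 2*(-sqrt(5)/2 - 1/2)*conj(1) + 5*(0)*conj(1) + 5*(0)*conj(-1)]
      = (1/20)[(2) + (-2) + (1 + sqrt(5)) + (-1 + sqrt(5)) + (1 - sqrt(5)) + (-sqrt(5) - 1) + (0) + (0)] = 0/20 = 0
  <chi_4*chi_5, chi_4> = (1/20)[1*(2)*conj(1) + 1*(2)*conj(-1) + 2*(-sqrt(5)/2 - 1/2)*conj(-1) + 2*(-1/2 + sqrt(5)/2)*conj(1) + 2*(-1/2 + sqrt(5)/2)*conj(-1) + 2*(-sqrt(5)/2 - 1/2)*conj(1) + 5*(0)*conj(-1) + 5*(0)*conj(1)]
      = (1/20)[(2) + (-2) + (1 + sqrt(5)) + (-1 + sqrt(5)) + (1 - sqrt(5)) + (-sqrt(5) - 1) + (0) + (0)] = 0/20 = 0
  <chi_4*chi_5, chi_5> = (1/20)[1*(2)*conj(2) + 1*(2)*conj(-2) + 2*(-sqrt(5)/2 - 1/2)*conj(1/2 + sqrt(5)/2) + 2*(-1/2 + sqrt(5)/2)*conj(-1/2 + sqrt(5)/2) + 2*(-1/2 + sqrt(5)/2)*conj(1/2 - sqrt(5)/2) + 2*(-sqrt(5)/2 - 1/2)*conj(-sqrt(5)/2 - 1/2) + 5*(0)*conj(0) + 5*(0)*conj(0)]
      = (1/20)[(4) + (-4) + (-3 - sqrt(5)) + (3 - sqrt(5)) + (-3 + sqrt(5)) + (sqrt(5) + 3) + (0) + (0)] = 0/20 = 0
  <chi_4*chi_5, chi_6> = (1/20)[1*(2)*conj(2) + 1*(2)*conj(2) + 2*(-sqrt(5)/2 - 1/2)*conj(-1/2 + sqrt(5)/2) + 2*(-1/2 + sqrt(5)/2)*conj(-sqrt(5)/2 - 1/2) + 2*(-1/2 + sqrt(5)/2)*conj(-sqrt(5)/2 - 1/2) + 2*(-sqrt(5)/2 - 1/2)*conj(-1/2 + sqrt(5)/2) + 5*(0)*conj(0) + 5*(0)*conj(0)]
      = (1/20)[(4) + (4) + (-2) + (-2) + (-2) + (-2) + (0) + (0)] = 0/20 = 0
  <chi_4*chi_5, chi_7> = (1/20)[1*(2)*conj(2) + 1*(2)*conj(-2) + 2*(-sqrt(5)/2 - 1/2)*conj(1/2 - sqrt(5)/2) + 2*(-1/2 + sqrt(5)/2)*conj(-sqrt(5)/2 - 1/2) + 2*(-1/2 + sqrt(5)/2)*conj(1/2 + sqrt(5)/2) + 2*(-sqrt(5)/2 - 1/2)*conj(-1/2 + sqrt(5)/2) + 5*(0)*conj(0) + 5*(0)*conj(0)]
      = (1/20)[(4) + (-4) + (2) + (-2) + (2) + (-2) + (0) + (0)] = 0/20 = 0
  <chi_4*chi_5, chi_8> = (1/20)[1*(2)*conj(2) + 1*(2)*conj(2) + 2*(-sqrt(5)/2 - 1/2)*conj(-sqrt(5)/2 - 1/2) + 2*(-1/2 + sqrt(5)/2)*conj(-1/2 + sqrt(5)/2) + 2*(-1/2 + sqrt(5)/2)*conj(-1/2 + sqrt(5)/2) + 2*(-sqrt(5)/2 - 1/2)*conj(-sqrt(5)/2 - 1/2) + 5*(0)*conj(0) + 5*(0)*conj(0)]
      = (1/20)[(4) + (4) + (sqrt(5) + 3) + (3 - sqrt(5)) + (3 - sqrt(5)) + (sqrt(5) + 3) + (0) + (0)] = 20/20 = 1
Hence the multiplicities are chi_8: 1. Dimension check: dim(chi_4)*dim(chi_5) = 1*2 = 2 and sum (mult * dim) = 1*2 = 2.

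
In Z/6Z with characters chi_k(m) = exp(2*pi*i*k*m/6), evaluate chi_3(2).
chi_3(2) = zeta_6^6 = 1

Derivation: chi_3(2) = zeta_6^(3*2) = zeta_6^6. Since zeta_6^6 = 1, this equals zeta_6^0 = exp(2*pi*i*0/6) = 1.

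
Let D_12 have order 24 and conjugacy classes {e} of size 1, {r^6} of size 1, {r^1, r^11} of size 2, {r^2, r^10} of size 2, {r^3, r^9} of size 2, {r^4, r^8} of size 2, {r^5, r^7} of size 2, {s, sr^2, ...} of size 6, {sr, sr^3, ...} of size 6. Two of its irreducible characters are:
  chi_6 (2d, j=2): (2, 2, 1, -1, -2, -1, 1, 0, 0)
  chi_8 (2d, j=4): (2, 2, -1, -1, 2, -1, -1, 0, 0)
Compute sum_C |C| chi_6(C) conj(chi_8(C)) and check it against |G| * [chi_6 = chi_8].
Sum = 0; so <chi_6, chi_8> = 0 (distinct irreducibles are orthogonal).

Justification: Compute term by term over conjugacy classes (|C| * chi_6(C) * conj(chi_8(C))):
  1*(2)*conj(2) + 1*(2)*conj(2) + 2*(1)*conj(-1) + 2*(-1)*conj(-1) + 2*(-2)*conj(2) + 2*(-1)*conj(-1) + 2*(1)*conj(-1) + 6*(0)*conj(0) + 6*(0)*conj(0)
  = (4) + (4) + (-2) + (2) + (-8) + (2) + (-2) + (0) + (0)
  = 0.
Dividing by |G| = 24 gives 0/24 = 0, matching the row-orthogonality relation <chi_6, chi_8> = [chi_6 = chi_8].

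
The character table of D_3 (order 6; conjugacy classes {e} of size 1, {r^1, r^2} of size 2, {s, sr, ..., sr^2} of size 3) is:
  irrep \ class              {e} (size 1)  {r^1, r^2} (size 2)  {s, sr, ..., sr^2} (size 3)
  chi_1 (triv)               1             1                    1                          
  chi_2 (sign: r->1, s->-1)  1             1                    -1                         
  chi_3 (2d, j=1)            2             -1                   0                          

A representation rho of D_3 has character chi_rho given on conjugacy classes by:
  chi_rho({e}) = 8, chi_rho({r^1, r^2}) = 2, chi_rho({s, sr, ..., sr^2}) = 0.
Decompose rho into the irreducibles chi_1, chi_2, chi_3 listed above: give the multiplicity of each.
Multiplicities: chi_1: 2, chi_2: 2, chi_3: 2.

Solution. Use <chi_rho, chi> = (1/|G|) sum_C |C| * chi_rho(C) * conj(chi(C)) with |G| = 6 for each irreducible chi in the table:
  <chi_rho, chi_1> = (1/6)[1*(8)*conj(1) + 2*(2)*conj(1) + 3*(0)*conj(1)]
      = (1/6)[(8) + (4) + (0)] = 12/6 = 2
  <chi_rho, chi_2> = (1/6)[1*(8)*conj(1) + 2*(2)*conj(1) + 3*(0)*conj(-1)]
      = (1/6)[(8) + (4) + (0)] = 12/6 = 2
  <chi_rho, chi_3> = (1/6)[1*(8)*conj(2) + 2*(2)*conj(-1) + 3*(0)*conj(0)]
      = (1/6)[(16) + (-4) + (0)] = 12/6 = 2
Dimension check: dim(rho) = sum (mult * dim) = 2*1 + 2*1 + 2*2 = 8 = chi_rho(e) = 8.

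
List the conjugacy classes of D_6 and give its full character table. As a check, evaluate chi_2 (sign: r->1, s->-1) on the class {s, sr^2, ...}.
Conjugacy classes: {e} of size 1, {r^3} of size 1, {r^1, r^5} of size 2, {r^2, r^4} of size 2, {s, sr^2, ...} of size 3, {sr, sr^3, ...} of size 3.
Character table:
  irrep \ class              {e} (size 1)  {r^3} (size 1)  {r^1, r^5} (size 2)  {r^2, r^4} (size 2)  {s, sr^2, ...} (size 3)  {sr, sr^3, ...} (size 3)
  chi_1 (triv)               1             1               1                    1                    1                        1                       
  chi_2 (sign: r->1, s->-1)  1             1               1                    1                    -1                       -1                      
  chi_3 (r->-1, s->1)        1             -1              -1                   1                    1                        -1                      
  chi_4 (r->-1, s->-1)       1             -1              -1                   1                    -1                       1                       
  chi_5 (2d, j=1)            2             -2              1                    -1                   0                        0                       
  chi_6 (2d, j=2)            2             2               -1                   -1                   0                        0                       

Spot check: chi_2 (sign: r->1, s->-1) on {s, sr^2, ...} = -1.

Proof sketch: D_6 has order 2*6 = 12 with 6 conjugacy classes, hence 6 irreducibles. Sum of squared dims 1 + 1 + 1 + 1 + 4 + 4 = 12 = |G|. Linear characters come from the abelianisation; the 2-dimensional irreps have character r^k -> 2*cos(2*pi*j*k/6), reflections -> 0.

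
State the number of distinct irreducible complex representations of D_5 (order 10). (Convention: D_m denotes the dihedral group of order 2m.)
4

Reasoning: The number of irreducible complex representations of a finite group equals its number of conjugacy classes. D_5 has 4 conjugacy classes ((n+3)/2 for n odd), so D_5 (order 10) has exactly 4 irreducible complex representations.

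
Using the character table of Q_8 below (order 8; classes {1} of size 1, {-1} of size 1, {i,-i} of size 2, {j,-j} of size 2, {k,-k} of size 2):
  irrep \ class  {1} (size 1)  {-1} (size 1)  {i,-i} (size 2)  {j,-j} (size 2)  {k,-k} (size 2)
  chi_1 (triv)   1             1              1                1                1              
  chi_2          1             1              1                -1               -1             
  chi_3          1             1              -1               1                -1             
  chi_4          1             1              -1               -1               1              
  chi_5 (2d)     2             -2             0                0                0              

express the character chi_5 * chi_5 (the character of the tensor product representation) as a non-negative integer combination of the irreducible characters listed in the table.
chi_5 tensor chi_5 = chi_1 + chi_2 + chi_3 + chi_4 (all other irreducibles have multiplicity 0).

Explanation: The character of a tensor product is the pointwise product (chi_5 * chi_5)(C) = chi_5(C) * chi_5(C):
  {1}: (2)*(2), {-1}: (-2)*(-2), {i,-i}: (0)*(0), {j,-j}: (0)*(0), {k,-k}: (0)*(0)
so (chi_5 * chi_5) takes values
  {1} -> 4, {-1} -> 4, {i,-i} -> 0, {j,-j} -> 0, {k,-k} -> 0.
Now take the inner product of this character with each irreducible chi from the table, <chi_5*chi_5, chi> = (1/8) sum_C |C| (chi_5*chi_5)(C) conj(chi(C)):
  <chi_5*chi_5, chi_1> = (1/8)[1*(4)*conj(1) + 1*(4)*conj(1) + 2*(0)*conj(1) + 2*(0)*conj(1) + 2*(0)*conj(1)]
      = (1/8)[(4) + (4) + (0) + (0) + (0)] = 8/8 = 1
  <chi_5*chi_5, chi_2> = (1/8)[1*(4)*conj(1) + 1*(4)*conj(1) + 2*(0)*conj(1) + 2*(0)*conj(-1) + 2*(0)*conj(-1)]
      = (1/8)[(4) + (4) + (0) + (0) + (0)] = 8/8 = 1
  <chi_5*chi_5, chi_3> = (1/8)[1*(4)*conj(1) + 1*(4)*conj(1) + 2*(0)*conj(-1) + 2*(0)*conj(1) + 2*(0)*conj(-1)]
      = (1/8)[(4) + (4) + (0) + (0) + (0)] = 8/8 = 1
  <chi_5*chi_5, chi_4> = (1/8)[1*(4)*conj(1) + 1*(4)*conj(1) + 2*(0)*conj(-1) + 2*(0)*conj(-1) + 2*(0)*conj(1)]
      = (1/8)[(4) + (4) + (0) + (0) + (0)] = 8/8 = 1
  <chi_5*chi_5, chi_5> = (1/8)[1*(4)*conj(2) + 1*(4)*conj(-2) + 2*(0)*conj(0) + 2*(0)*conj(0) + 2*(0)*conj(0)]
      = (1/8)[(8) + (-8) + (0) + (0) + (0)] = 0/8 = 0
Hence the multiplicities are chi_1: 1, chi_2: 1, chi_3: 1, chi_4: 1. Dimension check: dim(chi_5)*dim(chi_5) = 2*2 = 4 and sum (mult * dim) = 1*1 + 1*1 + 1*1 + 1*1 = 4.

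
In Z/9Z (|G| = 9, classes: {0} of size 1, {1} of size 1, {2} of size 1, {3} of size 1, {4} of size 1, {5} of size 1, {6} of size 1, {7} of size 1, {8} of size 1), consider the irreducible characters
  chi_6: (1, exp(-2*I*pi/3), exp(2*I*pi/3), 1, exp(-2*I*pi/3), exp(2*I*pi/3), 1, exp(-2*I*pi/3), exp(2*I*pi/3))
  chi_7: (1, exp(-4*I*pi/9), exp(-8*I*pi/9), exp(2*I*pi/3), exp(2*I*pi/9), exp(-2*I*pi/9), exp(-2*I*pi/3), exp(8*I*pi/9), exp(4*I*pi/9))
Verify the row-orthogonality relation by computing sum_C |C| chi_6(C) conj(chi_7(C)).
Sum = 0; so <chi_6, chi_7> = 0 (distinct irreducibles are orthogonal).

Why: Compute term by term over conjugacy classes (|C| * chi_6(C) * conj(chi_7(C))):
  1*(1)*conj(1) + 1*(exp(-2*I*pi/3))*conj(exp(-4*I*pi/9)) + 1*(exp(2*I*pi/3))*conj(exp(-8*I*pi/9)) + 1*(1)*conj(exp(2*I*pi/3)) + 1*(exp(-2*I*pi/3))*conj(exp(2*I*pi/9)) + 1*(exp(2*I*pi/3))*conj(exp(-2*I*pi/9)) + 1*(1)*conj(exp(-2*I*pi/3)) + 1*(exp(-2*I*pi/3))*conj(exp(8*I*pi/9)) + 1*(exp(2*I*pi/3))*conj(exp(4*I*pi/9))
  = (1) + (exp(-2*I*pi/9)) + (exp(-4*I*pi/9)) + (exp(-2*I*pi/3)) + (exp(-8*I*pi/9)) + (exp(8*I*pi/9)) + (exp(2*I*pi/3)) + (exp(4*I*pi/9)) + (exp(2*I*pi/9))
  = 0.
(Exp terms are combined using exp(i*s)*conj(exp(i*t)) = exp(i*(s-t)), and sums of them are collapsed using the identity that for every m > 1 the m distinct m-th roots of unity sum to 0, e.g. 1 + exp(2*I*pi/3) + exp(-2*I*pi/3) = 0.)
Dividing by |G| = 9 gives 0/9 = 0, matching the row-orthogonality relation <chi_6, chi_7> = [chi_6 = chi_7].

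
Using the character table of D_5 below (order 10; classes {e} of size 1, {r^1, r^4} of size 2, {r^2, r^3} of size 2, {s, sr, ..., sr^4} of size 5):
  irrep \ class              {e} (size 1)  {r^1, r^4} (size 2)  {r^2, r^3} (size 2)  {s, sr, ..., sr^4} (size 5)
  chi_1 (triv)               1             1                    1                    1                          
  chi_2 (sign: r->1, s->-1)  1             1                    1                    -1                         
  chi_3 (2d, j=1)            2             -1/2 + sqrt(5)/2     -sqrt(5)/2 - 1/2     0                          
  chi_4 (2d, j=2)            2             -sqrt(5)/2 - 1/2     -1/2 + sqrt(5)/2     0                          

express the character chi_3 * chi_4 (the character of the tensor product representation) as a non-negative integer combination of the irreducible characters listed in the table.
chi_3 tensor chi_4 = chi_3 + chi_4 (all other irreducibles have multiplicity 0).

Reasoning: The character of a tensor product is the pointwise product (chi_3 * chi_4)(C) = chi_3(C) * chi_4(C):
  {e}: (2)*(2), {r^1, r^4}: (-1/2 + sqrt(5)/2)*(-sqrt(5)/2 - 1/2), {r^2, r^3}: (-sqrt(5)/2 - 1/2)*(-1/2 + sqrt(5)/2), {s, sr, ..., sr^4}: (0)*(0)
so (chi_3 * chi_4) takes values
  {e} -> 4, {r^1, r^4} -> -1, {r^2, r^3} -> -1, {s, sr, ..., sr^4} -> 0.
Now take the inner product of this character with each irreducible chi from the table, <chi_3*chi_4, chi> = (1/10) sum_C |C| (chi_3*chi_4)(C) conj(chi(C)):
  <chi_3*chi_4, chi_1> = (1/10)[1*(4)*conj(1) + 2*(-1)*conj(1) + 2*(-1)*conj(1) + 5*(0)*conj(1)]
      = (1/10)[(4) + (-2) + (-2) + (0)] = 0/10 = 0
  <chi_3*chi_4, chi_2> = (1/10)[1*(4)*conj(1) + 2*(-1)*conj(1) + 2*(-1)*conj(1) + 5*(0)*conj(-1)]
      = (1/10)[(4) + (-2) + (-2) + (0)] = 0/10 = 0
  <chi_3*chi_4, chi_3> = (1/10)[1*(4)*conj(2) + 2*(-1)*conj(-1/2 + sqrt(5)/2) + 2*(-1)*conj(-sqrt(5)/2 - 1/2) + 5*(0)*conj(0)]
      = (1/10)[(8) + (1 - sqrt(5)) + (1 + sqrt(5)) + (0)] = 10/10 = 1
  <chi_3*chi_4, chi_4> = (1/10)[1*(4)*conj(2) + 2*(-1)*conj(-sqrt(5)/2 - 1/2) + 2*(-1)*conj(-1/2 + sqrt(5)/2) + 5*(0)*conj(0)]
      = (1/10)[(8) + (1 + sqrt(5)) + (1 - sqrt(5)) + (0)] = 10/10 = 1
Hence the multiplicities are chi_3: 1, chi_4: 1. Dimension check: dim(chi_3)*dim(chi_4) = 2*2 = 4 and sum (mult * dim) = 1*2 + 1*2 = 4.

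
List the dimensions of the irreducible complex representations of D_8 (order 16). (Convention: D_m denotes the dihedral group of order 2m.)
Dimensions: 1, 1, 1, 1, 2, 2, 2

Derivation: There are 7 irreducibles (= number of conjugacy classes). Their dimensions d_i satisfy sum d_i^2 = |G| = 16: 1 + 1 + 1 + 1 + 4 + 4 + 4 = 16.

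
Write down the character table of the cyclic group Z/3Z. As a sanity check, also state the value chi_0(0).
Character table of Z/3Z (irreps indexed chi_0,...,chi_2 with chi_k(m) = zeta_3^(k*m), zeta_3 = exp(2*pi*i/3)):
  irrep \ class  {0} (size 1)  {1} (size 1)    {2} (size 1)  
  chi_0          1             1               1             
  chi_1          1             exp(2*I*pi/3)   exp(-2*I*pi/3)
  chi_2          1             exp(-2*I*pi/3)  exp(2*I*pi/3) 

Spot check: chi_0(0) = zeta_3^(0*0) = zeta_3^0 = 1.

Solution. Z/3Z is abelian, so all 3 irreducible complex representations are 1-dimensional. They are given by chi_k(m) = zeta_3^(k*m) for k = 0,...,2. Row orthogonality: sum_m chi_k(m) conj(chi_l(m)) = 3 * [k = l].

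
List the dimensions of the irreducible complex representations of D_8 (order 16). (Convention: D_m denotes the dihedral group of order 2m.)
Dimensions: 1, 1, 1, 1, 2, 2, 2

Details: There are 7 irreducibles (= number of conjugacy classes). Their dimensions d_i satisfy sum d_i^2 = |G| = 16: 1 + 1 + 1 + 1 + 4 + 4 + 4 = 16.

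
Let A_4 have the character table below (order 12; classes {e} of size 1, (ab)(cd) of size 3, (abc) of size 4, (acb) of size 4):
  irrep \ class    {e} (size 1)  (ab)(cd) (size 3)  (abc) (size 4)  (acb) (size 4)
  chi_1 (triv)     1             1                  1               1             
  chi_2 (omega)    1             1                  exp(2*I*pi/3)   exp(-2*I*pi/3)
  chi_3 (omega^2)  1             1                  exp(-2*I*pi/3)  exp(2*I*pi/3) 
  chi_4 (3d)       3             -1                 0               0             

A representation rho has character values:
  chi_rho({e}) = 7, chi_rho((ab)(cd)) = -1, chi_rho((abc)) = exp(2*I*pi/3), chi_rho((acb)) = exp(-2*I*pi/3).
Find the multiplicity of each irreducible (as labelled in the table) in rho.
Multiplicities: chi_1: 0, chi_2: 1, chi_3: 0, chi_4: 2.

Why: Use <chi_rho, chi> = (1/|G|) sum_C |C| * chi_rho(C) * conj(chi(C)) with |G| = 12 for each irreducible chi in the table:
  <chi_rho, chi_1> = (1/12)[1*(7)*conj(1) + 3*(-1)*conj(1) + 4*(exp(2*I*pi/3))*conj(1) + 4*(exp(-2*I*pi/3))*conj(1)]
      = (1/12)[(7) + (-3) + (4*exp(2*I*pi/3)) + (4*exp(-2*I*pi/3))] = 0/12 = 0
  <chi_rho, chi_2> = (1/12)[1*(7)*conj(1) + 3*(-1)*conj(1) + 4*(exp(2*I*pi/3))*conj(exp(2*I*pi/3)) + 4*(exp(-2*I*pi/3))*conj(exp(-2*I*pi/3))]
      = (1/12)[(7) + (-3) + (4) + (4)] = 12/12 = 1
  <chi_rho, chi_3> = (1/12)[1*(7)*conj(1) + 3*(-1)*conj(1) + 4*(exp(2*I*pi/3))*conj(exp(-2*I*pi/3)) + 4*(exp(-2*I*pi/3))*conj(exp(2*I*pi/3))]
      = (1/12)[(7) + (-3) + (4*exp(-2*I*pi/3)) + (4*exp(2*I*pi/3))] = 0/12 = 0
  <chi_rho, chi_4> = (1/12)[1*(7)*conj(3) + 3*(-1)*conj(-1) + 4*(exp(2*I*pi/3))*conj(0) + 4*(exp(-2*I*pi/3))*conj(0)]
      = (1/12)[(21) + (3) + (0) + (0)] = 24/12 = 2
(Exp terms are combined using exp(i*s)*conj(exp(i*t)) = exp(i*(s-t)), and sums of them are collapsed using the identity that for every m > 1 the m distinct m-th roots of unity sum to 0, e.g. 1 + exp(2*I*pi/3) + exp(-2*I*pi/3) = 0.)
Dimension check: dim(rho) = sum (mult * dim) = 0*1 + 1*1 + 0*1 + 2*3 = 7 = chi_rho(e) = 7.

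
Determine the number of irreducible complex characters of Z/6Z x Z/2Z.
12

Proof sketch: The number of irreducible complex representations of a finite group equals its number of conjugacy classes. Z/6Z x Z/2Z is abelian of order 12, so every element is its own conjugacy class: 12 classes, so Z/6Z x Z/2Z (order 12) has exactly 12 irreducible complex representations.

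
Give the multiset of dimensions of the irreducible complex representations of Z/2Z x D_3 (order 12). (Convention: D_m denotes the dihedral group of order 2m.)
Dimensions: 1, 1, 1, 1, 2, 2

Solution. There are 6 irreducibles (= number of conjugacy classes). Their dimensions d_i satisfy sum d_i^2 = |G| = 12: 1 + 1 + 1 + 1 + 4 + 4 = 12. (For the product with Z/2Z: each of the 2 1-dim characters of Z/2Z tensors with each irrep of D_3, giving 2 copies of each D_3-dimension.)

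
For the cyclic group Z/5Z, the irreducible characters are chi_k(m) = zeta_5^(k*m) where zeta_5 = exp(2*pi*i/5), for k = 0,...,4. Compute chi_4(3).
chi_4(3) = zeta_5^12 = exp(4*I*pi/5)

Argument: chi_4(3) = zeta_5^(4*3) = zeta_5^12. Since zeta_5^5 = 1, this equals zeta_5^2 = exp(2*pi*i*2/5) = exp(4*I*pi/5).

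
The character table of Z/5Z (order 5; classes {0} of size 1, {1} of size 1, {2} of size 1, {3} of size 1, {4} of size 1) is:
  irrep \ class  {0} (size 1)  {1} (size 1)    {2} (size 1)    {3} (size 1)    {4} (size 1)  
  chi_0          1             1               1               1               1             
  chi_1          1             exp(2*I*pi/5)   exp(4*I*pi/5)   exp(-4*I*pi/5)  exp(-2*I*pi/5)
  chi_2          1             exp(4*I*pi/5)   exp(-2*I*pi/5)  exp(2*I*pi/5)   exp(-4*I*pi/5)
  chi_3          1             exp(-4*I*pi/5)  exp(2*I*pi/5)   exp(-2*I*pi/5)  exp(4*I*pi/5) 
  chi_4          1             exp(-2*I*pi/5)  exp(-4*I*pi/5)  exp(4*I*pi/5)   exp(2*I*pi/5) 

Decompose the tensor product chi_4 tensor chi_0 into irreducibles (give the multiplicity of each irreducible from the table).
chi_4 tensor chi_0 = chi_4 (all other irreducibles have multiplicity 0).

Justification: The character of a tensor product is the pointwise product (chi_4 * chi_0)(C) = chi_4(C) * chi_0(C):
  {0}: (1)*(1), {1}: (exp(-2*I*pi/5))*(1), {2}: (exp(-4*I*pi/5))*(1), {3}: (exp(4*I*pi/5))*(1), {4}: (exp(2*I*pi/5))*(1)
so (chi_4 * chi_0) takes values
  {0} -> 1, {1} -> exp(-2*I*pi/5), {2} -> exp(-4*I*pi/5), {3} -> exp(4*I*pi/5), {4} -> exp(2*I*pi/5).
Now take the inner product of this character with each irreducible chi from the table, <chi_4*chi_0, chi> = (1/5) sum_C |C| (chi_4*chi_0)(C) conj(chi(C)):
  <chi_4*chi_0, chi_0> = (1/5)[1*(1)*conj(1) + 1*(exp(-2*I*pi/5))*conj(1) + 1*(exp(-4*I*pi/5))*conj(1) + 1*(exp(4*I*pi/5))*conj(1) + 1*(exp(2*I*pi/5))*conj(1)]
      = (1/5)[(1) + (exp(-2*I*pi/5)) + (exp(-4*I*pi/5)) + (exp(4*I*pi/5)) + (exp(2*I*pi/5))] = 0/5 = 0
  <chi_4*chi_0, chi_1> = (1/5)[1*(1)*conj(1) + 1*(exp(-2*I*pi/5))*conj(exp(2*I*pi/5)) + 1*(exp(-4*I*pi/5))*conj(exp(4*I*pi/5)) + 1*(exp(4*I*pi/5))*conj(exp(-4*I*pi/5)) + 1*(exp(2*I*pi/5))*conj(exp(-2*I*pi/5))]
      = (1/5)[(1) + (exp(-4*I*pi/5)) + (exp(2*I*pi/5)) + (exp(-2*I*pi/5)) + (exp(4*I*pi/5))] = 0/5 = 0
  <chi_4*chi_0, chi_2> = (1/5)[1*(1)*conj(1) + 1*(exp(-2*I*pi/5))*conj(exp(4*I*pi/5)) + 1*(exp(-4*I*pi/5))*conj(exp(-2*I*pi/5)) + 1*(exp(4*I*pi/5))*conj(exp(2*I*pi/5)) + 1*(exp(2*I*pi/5))*conj(exp(-4*I*pi/5))]
      = (1/5)[(1) + (exp(4*I*pi/5)) + (exp(-2*I*pi/5)) + (exp(2*I*pi/5)) + (exp(-4*I*pi/5))] = 0/5 = 0
  <chi_4*chi_0, chi_3> = (1/5)[1*(1)*conj(1) + 1*(exp(-2*I*pi/5))*conj(exp(-4*I*pi/5)) + 1*(exp(-4*I*pi/5))*conj(exp(2*I*pi/5)) + 1*(exp(4*I*pi/5))*conj(exp(-2*I*pi/5)) + 1*(exp(2*I*pi/5))*conj(exp(4*I*pi/5))]
      = (1/5)[(1) + (exp(2*I*pi/5)) + (exp(4*I*pi/5)) + (exp(-4*I*pi/5)) + (exp(-2*I*pi/5))] = 0/5 = 0
  <chi_4*chi_0, chi_4> = (1/5)[1*(1)*conj(1) + 1*(exp(-2*I*pi/5))*conj(exp(-2*I*pi/5)) + 1*(exp(-4*I*pi/5))*conj(exp(-4*I*pi/5)) + 1*(exp(4*I*pi/5))*conj(exp(4*I*pi/5)) + 1*(exp(2*I*pi/5))*conj(exp(2*I*pi/5))]
      = (1/5)[(1) + (1) + (1) + (1) + (1)] = 5/5 = 1
(Exp terms are combined using exp(i*s)*conj(exp(i*t)) = exp(i*(s-t)), and sums of them are collapsed using the identity that for every m > 1 the m distinct m-th roots of unity sum to 0, e.g. 1 + exp(2*I*pi/3) + exp(-2*I*pi/3) = 0.)
Hence the multiplicities are chi_4: 1. Dimension check: dim(chi_4)*dim(chi_0) = 1*1 = 1 and sum (mult * dim) = 1*1 = 1.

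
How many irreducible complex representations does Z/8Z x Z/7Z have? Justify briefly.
56

Details: The number of irreducible complex representations of a finite group equals its number of conjugacy classes. Z/8Z x Z/7Z is abelian of order 56, so every element is its own conjugacy class: 56 classes, so Z/8Z x Z/7Z (order 56) has exactly 56 irreducible complex representations.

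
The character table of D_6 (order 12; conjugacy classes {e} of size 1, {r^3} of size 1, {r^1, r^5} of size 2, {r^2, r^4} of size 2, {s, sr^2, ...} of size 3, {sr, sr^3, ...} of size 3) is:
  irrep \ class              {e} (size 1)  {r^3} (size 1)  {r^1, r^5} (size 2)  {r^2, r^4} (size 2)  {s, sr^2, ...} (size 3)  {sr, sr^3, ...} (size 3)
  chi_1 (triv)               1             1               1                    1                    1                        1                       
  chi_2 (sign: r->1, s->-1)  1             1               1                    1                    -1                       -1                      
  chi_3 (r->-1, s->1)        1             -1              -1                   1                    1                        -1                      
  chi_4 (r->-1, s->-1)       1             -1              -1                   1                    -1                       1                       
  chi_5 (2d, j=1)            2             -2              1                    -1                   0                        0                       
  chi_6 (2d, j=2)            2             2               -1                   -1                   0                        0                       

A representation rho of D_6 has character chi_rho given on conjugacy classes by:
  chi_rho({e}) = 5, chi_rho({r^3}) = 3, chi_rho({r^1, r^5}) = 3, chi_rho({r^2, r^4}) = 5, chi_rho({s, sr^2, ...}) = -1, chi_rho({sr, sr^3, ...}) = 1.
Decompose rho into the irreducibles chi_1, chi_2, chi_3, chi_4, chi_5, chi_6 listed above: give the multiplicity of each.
Multiplicities: chi_1: 2, chi_2: 2, chi_3: 0, chi_4: 1, chi_5: 0, chi_6: 0.

Details: Use <chi_rho, chi> = (1/|G|) sum_C |C| * chi_rho(C) * conj(chi(C)) with |G| = 12 for each irreducible chi in the table:
  <chi_rho, chi_1> = (1/12)[1*(5)*conj(1) + 1*(3)*conj(1) + 2*(3)*conj(1) + 2*(5)*conj(1) + 3*(-1)*conj(1) + 3*(1)*conj(1)]
      = (1/12)[(5) + (3) + (6) + (10) + (-3) + (3)] = 24/12 = 2
  <chi_rho, chi_2> = (1/12)[1*(5)*conj(1) + 1*(3)*conj(1) + 2*(3)*conj(1) + 2*(5)*conj(1) + 3*(-1)*conj(-1) + 3*(1)*conj(-1)]
      = (1/12)[(5) + (3) + (6) + (10) + (3) + (-3)] = 24/12 = 2
  <chi_rho, chi_3> = (1/12)[1*(5)*conj(1) + 1*(3)*conj(-1) + 2*(3)*conj(-1) + 2*(5)*conj(1) + 3*(-1)*conj(1) + 3*(1)*conj(-1)]
      = (1/12)[(5) + (-3) + (-6) + (10) + (-3) + (-3)] = 0/12 = 0
  <chi_rho, chi_4> = (1/12)[1*(5)*conj(1) + 1*(3)*conj(-1) + 2*(3)*conj(-1) + 2*(5)*conj(1) + 3*(-1)*conj(-1) + 3*(1)*conj(1)]
      = (1/12)[(5) + (-3) + (-6) + (10) + (3) + (3)] = 12/12 = 1
  <chi_rho, chi_5> = (1/12)[1*(5)*conj(2) + 1*(3)*conj(-2) + 2*(3)*conj(1) + 2*(5)*conj(-1) + 3*(-1)*conj(0) + 3*(1)*conj(0)]
      = (1/12)[(10) + (-6) + (6) + (-10) + (0) + (0)] = 0/12 = 0
  <chi_rho, chi_6> = (1/12)[1*(5)*conj(2) + 1*(3)*conj(2) + 2*(3)*conj(-1) + 2*(5)*conj(-1) + 3*(-1)*conj(0) + 3*(1)*conj(0)]
      = (1/12)[(10) + (6) + (-6) + (-10) + (0) + (0)] = 0/12 = 0
Dimension check: dim(rho) = sum (mult * dim) = 2*1 + 2*1 + 0*1 + 1*1 + 0*2 + 0*2 = 5 = chi_rho(e) = 5.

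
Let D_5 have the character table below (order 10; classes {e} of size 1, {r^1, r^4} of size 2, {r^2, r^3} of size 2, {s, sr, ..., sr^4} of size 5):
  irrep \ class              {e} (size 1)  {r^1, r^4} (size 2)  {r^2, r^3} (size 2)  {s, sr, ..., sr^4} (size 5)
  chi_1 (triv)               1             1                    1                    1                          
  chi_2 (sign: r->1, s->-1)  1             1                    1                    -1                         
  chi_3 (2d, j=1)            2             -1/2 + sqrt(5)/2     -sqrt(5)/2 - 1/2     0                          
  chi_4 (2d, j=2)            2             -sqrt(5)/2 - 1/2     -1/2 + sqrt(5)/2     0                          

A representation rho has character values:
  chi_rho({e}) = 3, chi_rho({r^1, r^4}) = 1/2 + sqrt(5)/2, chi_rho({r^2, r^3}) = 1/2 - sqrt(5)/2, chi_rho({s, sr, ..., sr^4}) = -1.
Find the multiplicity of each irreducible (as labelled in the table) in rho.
Multiplicities: chi_1: 0, chi_2: 1, chi_3: 1, chi_4: 0.

Derivation: Use <chi_rho, chi> = (1/|G|) sum_C |C| * chi_rho(C) * conj(chi(C)) with |G| = 10 for each irreducible chi in the table:
  <chi_rho, chi_1> = (1/10)[1*(3)*conj(1) + 2*(1/2 + sqrt(5)/2)*conj(1) + 2*(1/2 - sqrt(5)/2)*conj(1) + 5*(-1)*conj(1)]
      = (1/10)[(3) + (1 + sqrt(5)) + (1 - sqrt(5)) + (-5)] = 0/10 = 0
  <chi_rho, chi_2> = (1/10)[1*(3)*conj(1) + 2*(1/2 + sqrt(5)/2)*conj(1) + 2*(1/2 - sqrt(5)/2)*conj(1) + 5*(-1)*conj(-1)]
      = (1/10)[(3) + (1 + sqrt(5)) + (1 - sqrt(5)) + (5)] = 10/10 = 1
  <chi_rho, chi_3> = (1/10)[1*(3)*conj(2) + 2*(1/2 + sqrt(5)/2)*conj(-1/2 + sqrt(5)/2) + 2*(1/2 - sqrt(5)/2)*conj(-sqrt(5)/2 - 1/2) + 5*(-1)*conj(0)]
      = (1/10)[(6) + (2) + (2) + (0)] = 10/10 = 1
  <chi_rho, chi_4> = (1/10)[1*(3)*conj(2) + 2*(1/2 + sqrt(5)/2)*conj(-sqrt(5)/2 - 1/2) + 2*(1/2 - sqrt(5)/2)*conj(-1/2 + sqrt(5)/2) + 5*(-1)*conj(0)]
      = (1/10)[(6) + (-3 - sqrt(5)) + (-3 + sqrt(5)) + (0)] = 0/10 = 0
Dimension check: dim(rho) = sum (mult * dim) = 0*1 + 1*1 + 1*2 + 0*2 = 3 = chi_rho(e) = 3.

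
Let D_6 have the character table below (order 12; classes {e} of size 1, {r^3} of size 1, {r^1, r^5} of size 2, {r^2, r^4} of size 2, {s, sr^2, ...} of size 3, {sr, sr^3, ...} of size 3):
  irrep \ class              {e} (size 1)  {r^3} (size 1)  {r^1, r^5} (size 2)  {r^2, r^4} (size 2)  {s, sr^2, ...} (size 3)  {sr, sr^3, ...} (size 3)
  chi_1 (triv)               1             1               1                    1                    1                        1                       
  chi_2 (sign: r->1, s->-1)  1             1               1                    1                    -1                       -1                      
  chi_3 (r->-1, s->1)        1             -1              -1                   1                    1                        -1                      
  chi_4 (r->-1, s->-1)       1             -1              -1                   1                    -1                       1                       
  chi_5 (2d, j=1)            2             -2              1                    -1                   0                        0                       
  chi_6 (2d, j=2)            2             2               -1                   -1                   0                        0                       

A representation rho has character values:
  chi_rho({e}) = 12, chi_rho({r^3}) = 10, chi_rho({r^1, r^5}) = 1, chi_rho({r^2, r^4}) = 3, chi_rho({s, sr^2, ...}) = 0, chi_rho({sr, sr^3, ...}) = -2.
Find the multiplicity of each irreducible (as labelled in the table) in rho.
Multiplicities: chi_1: 2, chi_2: 3, chi_3: 1, chi_4: 0, chi_5: 0, chi_6: 3.

Why: Use <chi_rho, chi> = (1/|G|) sum_C |C| * chi_rho(C) * conj(chi(C)) with |G| = 12 for each irreducible chi in the table:
  <chi_rho, chi_1> = (1/12)[1*(12)*conj(1) + 1*(10)*conj(1) + 2*(1)*conj(1) + 2*(3)*conj(1) + 3*(0)*conj(1) + 3*(-2)*conj(1)]
      = (1/12)[(12) + (10) + (2) + (6) + (0) + (-6)] = 24/12 = 2
  <chi_rho, chi_2> = (1/12)[1*(12)*conj(1) + 1*(10)*conj(1) + 2*(1)*conj(1) + 2*(3)*conj(1) + 3*(0)*conj(-1) + 3*(-2)*conj(-1)]
      = (1/12)[(12) + (10) + (2) + (6) + (0) + (6)] = 36/12 = 3
  <chi_rho, chi_3> = (1/12)[1*(12)*conj(1) + 1*(10)*conj(-1) + 2*(1)*conj(-1) + 2*(3)*conj(1) + 3*(0)*conj(1) + 3*(-2)*conj(-1)]
      = (1/12)[(12) + (-10) + (-2) + (6) + (0) + (6)] = 12/12 = 1
  <chi_rho, chi_4> = (1/12)[1*(12)*conj(1) + 1*(10)*conj(-1) + 2*(1)*conj(-1) + 2*(3)*conj(1) + 3*(0)*conj(-1) + 3*(-2)*conj(1)]
      = (1/12)[(12) + (-10) + (-2) + (6) + (0) + (-6)] = 0/12 = 0
  <chi_rho, chi_5> = (1/12)[1*(12)*conj(2) + 1*(10)*conj(-2) + 2*(1)*conj(1) + 2*(3)*conj(-1) + 3*(0)*conj(0) + 3*(-2)*conj(0)]
      = (1/12)[(24) + (-20) + (2) + (-6) + (0) + (0)] = 0/12 = 0
  <chi_rho, chi_6> = (1/12)[1*(12)*conj(2) + 1*(10)*conj(2) + 2*(1)*conj(-1) + 2*(3)*conj(-1) + 3*(0)*conj(0) + 3*(-2)*conj(0)]
      = (1/12)[(24) + (20) + (-2) + (-6) + (0) + (0)] = 36/12 = 3
Dimension check: dim(rho) = sum (mult * dim) = 2*1 + 3*1 + 1*1 + 0*1 + 0*2 + 3*2 = 12 = chi_rho(e) = 12.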